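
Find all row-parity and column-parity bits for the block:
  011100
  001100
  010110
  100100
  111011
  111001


Row parities: 101010
Column parities: 100000

Row P: 101010, Col P: 100000, Corner: 1


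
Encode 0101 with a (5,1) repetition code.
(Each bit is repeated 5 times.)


Each bit -> 5 copies

00000111110000011111


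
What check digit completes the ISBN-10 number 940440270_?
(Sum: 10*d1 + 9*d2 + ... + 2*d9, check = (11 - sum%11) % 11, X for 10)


Weighted sum: 207
207 mod 11 = 9

Check digit: 2


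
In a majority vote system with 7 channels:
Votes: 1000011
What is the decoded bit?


Ones: 3 out of 7
Threshold: 4

0 (3/7 voted 1)


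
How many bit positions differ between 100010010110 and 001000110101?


XOR: 101010100011
Count of 1s: 6

6


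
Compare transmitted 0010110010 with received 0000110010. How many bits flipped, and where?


XOR: 0010000000

1 error(s) at position(s): 2


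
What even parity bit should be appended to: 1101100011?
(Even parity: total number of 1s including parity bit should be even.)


Number of 1s in data: 6
Parity bit: 0

0


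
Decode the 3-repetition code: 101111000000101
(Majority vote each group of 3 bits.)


Groups: 101, 111, 000, 000, 101
Majority votes: 11001

11001


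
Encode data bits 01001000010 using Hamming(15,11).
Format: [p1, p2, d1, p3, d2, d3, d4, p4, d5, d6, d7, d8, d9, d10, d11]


Parity bits: p1=0, p2=1, p3=0, p4=0

010010001000010


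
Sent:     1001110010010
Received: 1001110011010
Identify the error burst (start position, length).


XOR: 0000000001000

Burst at position 9, length 1


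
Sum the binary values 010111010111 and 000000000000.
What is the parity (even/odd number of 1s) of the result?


010111010111 = 1495
000000000000 = 0
Sum = 1495 = 10111010111
1s count = 8

even parity (8 ones in 10111010111)


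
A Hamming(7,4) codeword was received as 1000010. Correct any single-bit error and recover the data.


Syndrome = 7: error at position 7

Data: 0011 (corrected bit 7)


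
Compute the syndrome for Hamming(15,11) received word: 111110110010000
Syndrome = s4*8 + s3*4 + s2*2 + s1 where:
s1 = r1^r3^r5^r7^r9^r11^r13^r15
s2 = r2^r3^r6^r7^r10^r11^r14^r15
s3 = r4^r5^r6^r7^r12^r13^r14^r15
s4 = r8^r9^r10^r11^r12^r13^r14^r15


s1=1, s2=0, s3=1, s4=0

Syndrome = 5 (error at position 5)


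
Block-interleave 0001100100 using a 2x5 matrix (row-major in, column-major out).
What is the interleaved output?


Matrix:
  00011
  00100
Read columns: 0000011010

0000011010


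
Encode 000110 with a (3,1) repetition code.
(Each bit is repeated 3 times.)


Each bit -> 3 copies

000000000111111000


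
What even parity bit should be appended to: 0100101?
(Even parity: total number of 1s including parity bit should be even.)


Number of 1s in data: 3
Parity bit: 1

1


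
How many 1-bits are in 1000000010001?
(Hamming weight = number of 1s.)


Counting 1s in 1000000010001

3


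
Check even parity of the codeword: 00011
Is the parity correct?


Number of 1s: 2

Yes, parity is correct (2 ones)


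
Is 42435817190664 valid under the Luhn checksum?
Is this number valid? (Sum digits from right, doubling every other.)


Luhn sum = 63
63 mod 10 = 3

Invalid (Luhn sum mod 10 = 3)


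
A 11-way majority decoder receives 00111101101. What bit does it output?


Ones: 7 out of 11
Threshold: 6

1 (7/11 voted 1)


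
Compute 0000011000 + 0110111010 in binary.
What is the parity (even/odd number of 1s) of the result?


0000011000 = 24
0110111010 = 442
Sum = 466 = 111010010
1s count = 5

odd parity (5 ones in 111010010)


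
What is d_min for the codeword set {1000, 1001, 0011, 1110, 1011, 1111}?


Comparing all pairs, minimum distance: 1
Can detect 0 errors, correct 0 errors

1


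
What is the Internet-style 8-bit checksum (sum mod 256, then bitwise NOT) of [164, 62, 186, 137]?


Sum = 549 mod 256 = 37
Complement = 218

218


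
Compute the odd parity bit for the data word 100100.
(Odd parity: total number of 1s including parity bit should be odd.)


Number of 1s in data: 2
Parity bit: 1

1


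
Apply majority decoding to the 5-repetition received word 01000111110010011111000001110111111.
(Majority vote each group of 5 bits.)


Groups: 01000, 11111, 00100, 11111, 00000, 11101, 11111
Majority votes: 0101011

0101011


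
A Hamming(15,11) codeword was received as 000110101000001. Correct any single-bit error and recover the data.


Syndrome = 0: no error detected

Data: 01011000001 (no errors)


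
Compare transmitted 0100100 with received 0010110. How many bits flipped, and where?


XOR: 0110010

3 error(s) at position(s): 1, 2, 5


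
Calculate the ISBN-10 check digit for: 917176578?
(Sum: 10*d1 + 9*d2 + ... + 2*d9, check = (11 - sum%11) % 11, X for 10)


Weighted sum: 291
291 mod 11 = 5

Check digit: 6


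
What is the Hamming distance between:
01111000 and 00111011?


XOR: 01000011
Count of 1s: 3

3


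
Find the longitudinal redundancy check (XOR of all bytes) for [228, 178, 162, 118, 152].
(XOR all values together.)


XOR chain: 228 ^ 178 ^ 162 ^ 118 ^ 152 = 26

26


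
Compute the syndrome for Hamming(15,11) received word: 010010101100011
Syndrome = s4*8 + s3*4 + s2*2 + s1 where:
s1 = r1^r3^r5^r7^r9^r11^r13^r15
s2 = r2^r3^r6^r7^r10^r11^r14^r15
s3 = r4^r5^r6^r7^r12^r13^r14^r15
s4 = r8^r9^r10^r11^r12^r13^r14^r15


s1=0, s2=1, s3=0, s4=0

Syndrome = 2 (error at position 2)


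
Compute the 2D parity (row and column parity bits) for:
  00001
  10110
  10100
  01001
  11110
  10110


Row parities: 110001
Column parities: 00010

Row P: 110001, Col P: 00010, Corner: 1


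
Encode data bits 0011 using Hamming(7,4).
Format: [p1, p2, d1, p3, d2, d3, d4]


Parity bits: p1=1, p2=0, p3=0

1000011


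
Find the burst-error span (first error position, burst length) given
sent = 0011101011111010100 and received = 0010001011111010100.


XOR: 0001100000000000000

Burst at position 3, length 2


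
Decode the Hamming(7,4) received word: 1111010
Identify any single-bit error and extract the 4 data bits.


Syndrome = 2: error at position 2

Data: 1010 (corrected bit 2)


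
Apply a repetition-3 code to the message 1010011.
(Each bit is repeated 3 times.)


Each bit -> 3 copies

111000111000000111111


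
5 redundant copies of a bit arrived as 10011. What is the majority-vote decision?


Ones: 3 out of 5
Threshold: 3

1 (3/5 voted 1)


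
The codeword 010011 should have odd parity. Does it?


Number of 1s: 3

Yes, parity is correct (3 ones)


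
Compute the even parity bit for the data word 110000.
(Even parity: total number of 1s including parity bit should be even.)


Number of 1s in data: 2
Parity bit: 0

0


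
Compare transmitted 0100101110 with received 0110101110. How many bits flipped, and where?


XOR: 0010000000

1 error(s) at position(s): 2


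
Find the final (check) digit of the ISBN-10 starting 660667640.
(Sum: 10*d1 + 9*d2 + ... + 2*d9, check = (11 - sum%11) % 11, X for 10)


Weighted sum: 263
263 mod 11 = 10

Check digit: 1


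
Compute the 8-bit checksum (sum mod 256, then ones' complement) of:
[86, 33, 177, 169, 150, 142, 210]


Sum = 967 mod 256 = 199
Complement = 56

56


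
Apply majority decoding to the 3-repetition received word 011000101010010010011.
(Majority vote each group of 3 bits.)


Groups: 011, 000, 101, 010, 010, 010, 011
Majority votes: 1010001

1010001


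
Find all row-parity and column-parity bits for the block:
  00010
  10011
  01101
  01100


Row parities: 1110
Column parities: 10000

Row P: 1110, Col P: 10000, Corner: 1


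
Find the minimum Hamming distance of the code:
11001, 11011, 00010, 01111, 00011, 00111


Comparing all pairs, minimum distance: 1
Can detect 0 errors, correct 0 errors

1


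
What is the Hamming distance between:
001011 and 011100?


XOR: 010111
Count of 1s: 4

4


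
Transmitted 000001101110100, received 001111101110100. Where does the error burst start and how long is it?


XOR: 001110000000000

Burst at position 2, length 3


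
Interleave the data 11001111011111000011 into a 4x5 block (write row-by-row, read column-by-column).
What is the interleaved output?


Matrix:
  11001
  11101
  11110
  00011
Read columns: 11101110011000111101

11101110011000111101


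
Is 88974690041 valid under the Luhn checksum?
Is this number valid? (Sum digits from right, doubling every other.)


Luhn sum = 54
54 mod 10 = 4

Invalid (Luhn sum mod 10 = 4)


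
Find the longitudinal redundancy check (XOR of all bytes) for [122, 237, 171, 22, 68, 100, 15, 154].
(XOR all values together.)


XOR chain: 122 ^ 237 ^ 171 ^ 22 ^ 68 ^ 100 ^ 15 ^ 154 = 159

159


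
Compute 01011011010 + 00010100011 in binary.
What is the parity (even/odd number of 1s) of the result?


01011011010 = 730
00010100011 = 163
Sum = 893 = 1101111101
1s count = 8

even parity (8 ones in 1101111101)


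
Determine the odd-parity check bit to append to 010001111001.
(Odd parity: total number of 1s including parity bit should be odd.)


Number of 1s in data: 6
Parity bit: 1

1


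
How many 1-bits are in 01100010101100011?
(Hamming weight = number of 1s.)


Counting 1s in 01100010101100011

8


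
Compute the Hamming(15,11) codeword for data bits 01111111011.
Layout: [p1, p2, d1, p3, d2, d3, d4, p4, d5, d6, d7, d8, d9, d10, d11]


Parity bits: p1=1, p2=0, p3=0, p4=0

100011101111011


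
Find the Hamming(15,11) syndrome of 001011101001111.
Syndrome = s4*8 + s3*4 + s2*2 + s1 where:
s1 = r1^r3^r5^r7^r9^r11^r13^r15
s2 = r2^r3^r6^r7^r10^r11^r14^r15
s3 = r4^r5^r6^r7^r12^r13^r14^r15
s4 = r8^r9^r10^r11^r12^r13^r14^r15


s1=0, s2=1, s3=1, s4=1

Syndrome = 14 (error at position 14)


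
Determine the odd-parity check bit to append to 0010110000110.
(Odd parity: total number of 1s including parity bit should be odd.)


Number of 1s in data: 5
Parity bit: 0

0


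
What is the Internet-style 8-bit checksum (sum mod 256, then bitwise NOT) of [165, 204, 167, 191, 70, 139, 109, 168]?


Sum = 1213 mod 256 = 189
Complement = 66

66


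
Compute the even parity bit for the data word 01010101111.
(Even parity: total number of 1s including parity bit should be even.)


Number of 1s in data: 7
Parity bit: 1

1


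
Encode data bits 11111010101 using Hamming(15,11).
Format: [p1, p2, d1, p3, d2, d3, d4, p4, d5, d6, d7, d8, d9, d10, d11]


Parity bits: p1=1, p2=1, p3=1, p4=0

111111101010101


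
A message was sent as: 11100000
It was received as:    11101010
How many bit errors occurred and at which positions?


XOR: 00001010

2 error(s) at position(s): 4, 6


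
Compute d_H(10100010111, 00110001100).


XOR: 10010011011
Count of 1s: 6

6


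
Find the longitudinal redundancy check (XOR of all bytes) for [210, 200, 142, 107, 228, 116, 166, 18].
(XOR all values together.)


XOR chain: 210 ^ 200 ^ 142 ^ 107 ^ 228 ^ 116 ^ 166 ^ 18 = 219

219


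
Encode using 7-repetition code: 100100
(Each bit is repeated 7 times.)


Each bit -> 7 copies

111111100000000000000111111100000000000000


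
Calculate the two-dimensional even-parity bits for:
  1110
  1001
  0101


Row parities: 100
Column parities: 0010

Row P: 100, Col P: 0010, Corner: 1


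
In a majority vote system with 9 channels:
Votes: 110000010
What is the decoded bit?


Ones: 3 out of 9
Threshold: 5

0 (3/9 voted 1)


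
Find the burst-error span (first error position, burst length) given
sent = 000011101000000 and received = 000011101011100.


XOR: 000000000011100

Burst at position 10, length 3


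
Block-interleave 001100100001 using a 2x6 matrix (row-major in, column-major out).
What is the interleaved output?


Matrix:
  001100
  100001
Read columns: 010010100001

010010100001


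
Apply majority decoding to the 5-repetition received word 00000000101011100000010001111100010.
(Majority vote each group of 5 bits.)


Groups: 00000, 00010, 10111, 00000, 01000, 11111, 00010
Majority votes: 0010010

0010010


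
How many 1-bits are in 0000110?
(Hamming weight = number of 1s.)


Counting 1s in 0000110

2


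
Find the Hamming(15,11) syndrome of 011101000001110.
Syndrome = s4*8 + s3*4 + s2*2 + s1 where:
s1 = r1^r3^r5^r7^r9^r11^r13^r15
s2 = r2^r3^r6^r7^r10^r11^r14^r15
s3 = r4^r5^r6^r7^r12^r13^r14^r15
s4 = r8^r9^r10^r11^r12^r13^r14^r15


s1=0, s2=0, s3=1, s4=1

Syndrome = 12 (error at position 12)


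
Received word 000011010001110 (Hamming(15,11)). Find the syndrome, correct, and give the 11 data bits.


Syndrome = 4: error at position 4

Data: 01100001110 (corrected bit 4)


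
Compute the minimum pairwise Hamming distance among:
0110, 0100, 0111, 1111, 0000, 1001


Comparing all pairs, minimum distance: 1
Can detect 0 errors, correct 0 errors

1


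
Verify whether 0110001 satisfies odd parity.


Number of 1s: 3

Yes, parity is correct (3 ones)


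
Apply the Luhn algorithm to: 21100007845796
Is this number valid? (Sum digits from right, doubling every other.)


Luhn sum = 48
48 mod 10 = 8

Invalid (Luhn sum mod 10 = 8)


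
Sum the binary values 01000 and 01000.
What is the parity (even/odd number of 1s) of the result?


01000 = 8
01000 = 8
Sum = 16 = 10000
1s count = 1

odd parity (1 ones in 10000)


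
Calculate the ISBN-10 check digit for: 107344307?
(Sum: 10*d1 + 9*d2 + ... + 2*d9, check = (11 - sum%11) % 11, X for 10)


Weighted sum: 157
157 mod 11 = 3

Check digit: 8


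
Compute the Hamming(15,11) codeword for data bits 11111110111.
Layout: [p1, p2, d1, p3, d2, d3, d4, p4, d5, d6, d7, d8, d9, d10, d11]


Parity bits: p1=1, p2=1, p3=0, p4=0

111011101110111


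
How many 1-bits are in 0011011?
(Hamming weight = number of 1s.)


Counting 1s in 0011011

4


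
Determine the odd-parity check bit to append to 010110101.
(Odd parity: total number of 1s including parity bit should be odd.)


Number of 1s in data: 5
Parity bit: 0

0


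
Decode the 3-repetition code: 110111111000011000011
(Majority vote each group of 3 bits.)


Groups: 110, 111, 111, 000, 011, 000, 011
Majority votes: 1110101

1110101


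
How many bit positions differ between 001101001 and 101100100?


XOR: 100001101
Count of 1s: 4

4


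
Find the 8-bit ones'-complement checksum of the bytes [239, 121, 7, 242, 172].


Sum = 781 mod 256 = 13
Complement = 242

242


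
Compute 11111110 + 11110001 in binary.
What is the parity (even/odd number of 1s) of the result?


11111110 = 254
11110001 = 241
Sum = 495 = 111101111
1s count = 8

even parity (8 ones in 111101111)


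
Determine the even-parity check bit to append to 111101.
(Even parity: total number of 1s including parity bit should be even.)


Number of 1s in data: 5
Parity bit: 1

1


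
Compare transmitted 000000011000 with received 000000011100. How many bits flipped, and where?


XOR: 000000000100

1 error(s) at position(s): 9


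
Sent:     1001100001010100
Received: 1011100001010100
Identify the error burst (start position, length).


XOR: 0010000000000000

Burst at position 2, length 1


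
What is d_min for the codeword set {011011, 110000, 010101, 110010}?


Comparing all pairs, minimum distance: 1
Can detect 0 errors, correct 0 errors

1


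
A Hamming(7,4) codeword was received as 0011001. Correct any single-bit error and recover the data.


Syndrome = 0: no error detected

Data: 1001 (no errors)


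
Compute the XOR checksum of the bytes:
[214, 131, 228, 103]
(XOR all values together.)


XOR chain: 214 ^ 131 ^ 228 ^ 103 = 214

214


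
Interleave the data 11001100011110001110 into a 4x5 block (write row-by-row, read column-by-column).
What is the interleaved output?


Matrix:
  11001
  10001
  11100
  01110
Read columns: 11101011001100011100

11101011001100011100


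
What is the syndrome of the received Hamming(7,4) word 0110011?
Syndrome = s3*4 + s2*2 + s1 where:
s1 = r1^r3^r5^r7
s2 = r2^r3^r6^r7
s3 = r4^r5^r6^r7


s1=0, s2=0, s3=0

Syndrome = 0 (no error)


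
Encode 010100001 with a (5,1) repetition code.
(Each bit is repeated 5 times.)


Each bit -> 5 copies

000001111100000111110000000000000000000011111


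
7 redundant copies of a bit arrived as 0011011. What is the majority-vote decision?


Ones: 4 out of 7
Threshold: 4

1 (4/7 voted 1)


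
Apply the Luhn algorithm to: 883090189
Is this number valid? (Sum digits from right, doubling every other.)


Luhn sum = 44
44 mod 10 = 4

Invalid (Luhn sum mod 10 = 4)


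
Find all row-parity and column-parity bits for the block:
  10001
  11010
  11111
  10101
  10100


Row parities: 01110
Column parities: 10101

Row P: 01110, Col P: 10101, Corner: 1


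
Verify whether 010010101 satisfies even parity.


Number of 1s: 4

Yes, parity is correct (4 ones)


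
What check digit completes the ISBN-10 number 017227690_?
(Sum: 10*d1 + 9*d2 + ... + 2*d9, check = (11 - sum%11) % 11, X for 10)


Weighted sum: 177
177 mod 11 = 1

Check digit: X


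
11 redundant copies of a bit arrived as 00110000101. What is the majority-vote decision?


Ones: 4 out of 11
Threshold: 6

0 (4/11 voted 1)


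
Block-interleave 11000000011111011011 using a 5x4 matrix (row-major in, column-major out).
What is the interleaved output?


Matrix:
  1100
  0000
  0111
  1101
  1011
Read columns: 10011101100010100111

10011101100010100111


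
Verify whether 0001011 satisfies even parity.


Number of 1s: 3

No, parity error (3 ones)


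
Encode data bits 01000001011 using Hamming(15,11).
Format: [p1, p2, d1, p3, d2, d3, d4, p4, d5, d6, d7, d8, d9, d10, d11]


Parity bits: p1=0, p2=0, p3=0, p4=1

000010010001011


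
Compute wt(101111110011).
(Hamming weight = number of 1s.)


Counting 1s in 101111110011

9


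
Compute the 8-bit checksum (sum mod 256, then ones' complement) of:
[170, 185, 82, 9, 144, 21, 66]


Sum = 677 mod 256 = 165
Complement = 90

90


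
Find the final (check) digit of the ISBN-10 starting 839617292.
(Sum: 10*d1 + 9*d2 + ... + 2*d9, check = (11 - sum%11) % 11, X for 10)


Weighted sum: 301
301 mod 11 = 4

Check digit: 7


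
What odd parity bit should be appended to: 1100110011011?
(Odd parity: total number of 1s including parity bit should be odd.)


Number of 1s in data: 8
Parity bit: 1

1


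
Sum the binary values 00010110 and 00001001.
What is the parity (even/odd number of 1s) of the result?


00010110 = 22
00001001 = 9
Sum = 31 = 11111
1s count = 5

odd parity (5 ones in 11111)


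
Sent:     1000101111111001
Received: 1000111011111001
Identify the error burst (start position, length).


XOR: 0000010100000000

Burst at position 5, length 3


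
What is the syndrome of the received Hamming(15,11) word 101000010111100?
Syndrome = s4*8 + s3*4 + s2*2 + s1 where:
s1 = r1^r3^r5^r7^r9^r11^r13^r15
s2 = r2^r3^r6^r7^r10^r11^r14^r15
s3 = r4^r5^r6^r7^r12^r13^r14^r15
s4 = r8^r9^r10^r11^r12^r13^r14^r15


s1=0, s2=1, s3=0, s4=1

Syndrome = 10 (error at position 10)


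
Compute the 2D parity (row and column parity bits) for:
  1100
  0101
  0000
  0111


Row parities: 0001
Column parities: 1110

Row P: 0001, Col P: 1110, Corner: 1


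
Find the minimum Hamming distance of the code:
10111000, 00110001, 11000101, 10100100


Comparing all pairs, minimum distance: 3
Can detect 2 errors, correct 1 errors

3


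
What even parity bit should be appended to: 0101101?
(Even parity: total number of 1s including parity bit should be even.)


Number of 1s in data: 4
Parity bit: 0

0


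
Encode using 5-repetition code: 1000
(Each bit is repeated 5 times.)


Each bit -> 5 copies

11111000000000000000


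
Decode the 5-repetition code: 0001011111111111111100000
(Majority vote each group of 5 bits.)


Groups: 00010, 11111, 11111, 11111, 00000
Majority votes: 01110

01110


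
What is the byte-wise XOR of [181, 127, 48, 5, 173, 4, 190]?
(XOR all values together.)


XOR chain: 181 ^ 127 ^ 48 ^ 5 ^ 173 ^ 4 ^ 190 = 232

232


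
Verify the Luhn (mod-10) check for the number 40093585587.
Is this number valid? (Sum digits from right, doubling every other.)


Luhn sum = 45
45 mod 10 = 5

Invalid (Luhn sum mod 10 = 5)


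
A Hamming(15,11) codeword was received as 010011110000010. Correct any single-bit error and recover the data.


Syndrome = 0: no error detected

Data: 01110000010 (no errors)


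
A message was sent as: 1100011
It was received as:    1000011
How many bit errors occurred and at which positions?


XOR: 0100000

1 error(s) at position(s): 1


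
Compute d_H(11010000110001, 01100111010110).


XOR: 10110111100111
Count of 1s: 10

10


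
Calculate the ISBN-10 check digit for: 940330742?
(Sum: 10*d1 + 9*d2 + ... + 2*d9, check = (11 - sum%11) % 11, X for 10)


Weighted sum: 209
209 mod 11 = 0

Check digit: 0


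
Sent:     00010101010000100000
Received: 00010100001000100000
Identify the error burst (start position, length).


XOR: 00000001011000000000

Burst at position 7, length 4


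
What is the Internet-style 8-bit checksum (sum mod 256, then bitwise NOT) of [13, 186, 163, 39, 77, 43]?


Sum = 521 mod 256 = 9
Complement = 246

246


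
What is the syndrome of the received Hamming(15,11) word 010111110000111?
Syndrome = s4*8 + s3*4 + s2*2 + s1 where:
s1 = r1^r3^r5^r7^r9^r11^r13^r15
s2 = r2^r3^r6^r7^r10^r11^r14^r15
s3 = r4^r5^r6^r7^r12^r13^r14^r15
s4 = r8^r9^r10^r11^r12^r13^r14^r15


s1=0, s2=1, s3=1, s4=0

Syndrome = 6 (error at position 6)


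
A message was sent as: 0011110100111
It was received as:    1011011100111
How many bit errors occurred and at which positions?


XOR: 1000101000000

3 error(s) at position(s): 0, 4, 6


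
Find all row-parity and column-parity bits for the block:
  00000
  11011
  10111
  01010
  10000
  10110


Row parities: 000011
Column parities: 00000

Row P: 000011, Col P: 00000, Corner: 0


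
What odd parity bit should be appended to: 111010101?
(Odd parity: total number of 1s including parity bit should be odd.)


Number of 1s in data: 6
Parity bit: 1

1


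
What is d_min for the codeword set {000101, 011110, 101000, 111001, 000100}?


Comparing all pairs, minimum distance: 1
Can detect 0 errors, correct 0 errors

1


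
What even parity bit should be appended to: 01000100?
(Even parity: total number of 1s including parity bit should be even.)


Number of 1s in data: 2
Parity bit: 0

0


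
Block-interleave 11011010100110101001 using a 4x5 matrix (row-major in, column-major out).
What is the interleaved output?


Matrix:
  11011
  01010
  01101
  01001
Read columns: 10001111001011001011

10001111001011001011


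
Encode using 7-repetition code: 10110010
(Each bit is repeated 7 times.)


Each bit -> 7 copies

11111110000000111111111111110000000000000011111110000000


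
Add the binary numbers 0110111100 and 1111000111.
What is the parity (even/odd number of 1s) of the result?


0110111100 = 444
1111000111 = 967
Sum = 1411 = 10110000011
1s count = 5

odd parity (5 ones in 10110000011)


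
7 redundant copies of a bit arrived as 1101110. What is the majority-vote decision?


Ones: 5 out of 7
Threshold: 4

1 (5/7 voted 1)


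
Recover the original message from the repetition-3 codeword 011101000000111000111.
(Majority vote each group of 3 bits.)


Groups: 011, 101, 000, 000, 111, 000, 111
Majority votes: 1100101

1100101


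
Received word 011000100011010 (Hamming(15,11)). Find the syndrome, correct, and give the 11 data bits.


Syndrome = 15: error at position 15

Data: 10010011011 (corrected bit 15)


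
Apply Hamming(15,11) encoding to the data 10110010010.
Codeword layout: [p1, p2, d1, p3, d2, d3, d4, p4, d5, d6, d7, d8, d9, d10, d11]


Parity bits: p1=1, p2=1, p3=1, p4=0

111101100010010


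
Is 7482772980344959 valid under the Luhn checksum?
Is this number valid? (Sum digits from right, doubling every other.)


Luhn sum = 87
87 mod 10 = 7

Invalid (Luhn sum mod 10 = 7)


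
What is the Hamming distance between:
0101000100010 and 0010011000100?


XOR: 0111011100110
Count of 1s: 8

8


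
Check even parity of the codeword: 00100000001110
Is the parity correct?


Number of 1s: 4

Yes, parity is correct (4 ones)


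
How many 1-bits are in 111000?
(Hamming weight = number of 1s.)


Counting 1s in 111000

3


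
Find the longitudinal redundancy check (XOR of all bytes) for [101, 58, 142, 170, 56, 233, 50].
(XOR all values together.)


XOR chain: 101 ^ 58 ^ 142 ^ 170 ^ 56 ^ 233 ^ 50 = 152

152


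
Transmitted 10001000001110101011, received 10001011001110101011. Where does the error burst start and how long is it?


XOR: 00000011000000000000

Burst at position 6, length 2


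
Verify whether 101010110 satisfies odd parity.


Number of 1s: 5

Yes, parity is correct (5 ones)


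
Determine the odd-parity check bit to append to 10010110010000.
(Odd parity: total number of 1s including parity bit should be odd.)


Number of 1s in data: 5
Parity bit: 0

0


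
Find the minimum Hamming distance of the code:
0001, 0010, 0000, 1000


Comparing all pairs, minimum distance: 1
Can detect 0 errors, correct 0 errors

1


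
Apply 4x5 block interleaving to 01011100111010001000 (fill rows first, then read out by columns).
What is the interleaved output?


Matrix:
  01011
  10011
  10100
  01000
Read columns: 01101001001011001100

01101001001011001100


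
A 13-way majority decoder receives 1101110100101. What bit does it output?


Ones: 8 out of 13
Threshold: 7

1 (8/13 voted 1)


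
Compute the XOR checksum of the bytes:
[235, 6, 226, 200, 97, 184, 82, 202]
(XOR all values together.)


XOR chain: 235 ^ 6 ^ 226 ^ 200 ^ 97 ^ 184 ^ 82 ^ 202 = 134

134


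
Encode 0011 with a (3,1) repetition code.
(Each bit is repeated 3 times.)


Each bit -> 3 copies

000000111111


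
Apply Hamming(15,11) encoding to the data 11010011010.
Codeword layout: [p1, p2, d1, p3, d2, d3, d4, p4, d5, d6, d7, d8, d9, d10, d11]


Parity bits: p1=0, p2=0, p3=0, p4=1

001010110011010


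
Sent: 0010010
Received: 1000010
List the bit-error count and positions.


XOR: 1010000

2 error(s) at position(s): 0, 2


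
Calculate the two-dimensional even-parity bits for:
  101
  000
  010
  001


Row parities: 0011
Column parities: 110

Row P: 0011, Col P: 110, Corner: 0


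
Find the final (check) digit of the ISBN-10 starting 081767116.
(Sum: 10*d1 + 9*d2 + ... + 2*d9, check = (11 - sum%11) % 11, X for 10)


Weighted sum: 219
219 mod 11 = 10

Check digit: 1


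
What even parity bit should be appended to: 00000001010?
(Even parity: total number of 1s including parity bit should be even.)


Number of 1s in data: 2
Parity bit: 0

0


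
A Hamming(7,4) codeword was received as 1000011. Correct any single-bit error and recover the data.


Syndrome = 0: no error detected

Data: 0011 (no errors)


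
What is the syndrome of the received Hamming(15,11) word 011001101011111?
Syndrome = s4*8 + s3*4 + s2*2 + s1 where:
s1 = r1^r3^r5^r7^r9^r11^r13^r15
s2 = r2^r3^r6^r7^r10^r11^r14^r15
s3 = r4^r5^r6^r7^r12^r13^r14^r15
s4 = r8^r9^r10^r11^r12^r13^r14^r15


s1=0, s2=1, s3=0, s4=0

Syndrome = 2 (error at position 2)


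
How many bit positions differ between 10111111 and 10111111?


XOR: 00000000
Count of 1s: 0

0


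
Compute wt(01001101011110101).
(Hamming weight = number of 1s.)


Counting 1s in 01001101011110101

10


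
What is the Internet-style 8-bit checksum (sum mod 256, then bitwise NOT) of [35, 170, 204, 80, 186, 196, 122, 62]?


Sum = 1055 mod 256 = 31
Complement = 224

224


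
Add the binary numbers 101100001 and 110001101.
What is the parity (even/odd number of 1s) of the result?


101100001 = 353
110001101 = 397
Sum = 750 = 1011101110
1s count = 7

odd parity (7 ones in 1011101110)


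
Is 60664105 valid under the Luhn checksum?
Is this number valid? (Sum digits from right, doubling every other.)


Luhn sum = 26
26 mod 10 = 6

Invalid (Luhn sum mod 10 = 6)


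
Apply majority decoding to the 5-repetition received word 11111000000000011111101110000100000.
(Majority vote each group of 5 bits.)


Groups: 11111, 00000, 00000, 11111, 10111, 00001, 00000
Majority votes: 1001100

1001100


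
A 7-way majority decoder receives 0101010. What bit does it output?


Ones: 3 out of 7
Threshold: 4

0 (3/7 voted 1)


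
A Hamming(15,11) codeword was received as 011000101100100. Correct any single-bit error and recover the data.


Syndrome = 8: error at position 8

Data: 10011100100 (corrected bit 8)


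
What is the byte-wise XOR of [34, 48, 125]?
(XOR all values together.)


XOR chain: 34 ^ 48 ^ 125 = 111

111


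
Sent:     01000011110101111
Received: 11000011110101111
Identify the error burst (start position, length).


XOR: 10000000000000000

Burst at position 0, length 1


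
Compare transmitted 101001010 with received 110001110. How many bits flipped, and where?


XOR: 011000100

3 error(s) at position(s): 1, 2, 6


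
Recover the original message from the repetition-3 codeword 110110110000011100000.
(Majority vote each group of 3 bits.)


Groups: 110, 110, 110, 000, 011, 100, 000
Majority votes: 1110100

1110100


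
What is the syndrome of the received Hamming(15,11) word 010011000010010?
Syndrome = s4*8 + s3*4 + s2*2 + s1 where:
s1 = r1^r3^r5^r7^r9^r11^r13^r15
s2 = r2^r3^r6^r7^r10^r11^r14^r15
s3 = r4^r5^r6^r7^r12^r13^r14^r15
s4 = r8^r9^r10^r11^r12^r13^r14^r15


s1=0, s2=0, s3=1, s4=0

Syndrome = 4 (error at position 4)


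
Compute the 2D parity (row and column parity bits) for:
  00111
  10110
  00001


Row parities: 111
Column parities: 10000

Row P: 111, Col P: 10000, Corner: 1


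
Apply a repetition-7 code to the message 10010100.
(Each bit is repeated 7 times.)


Each bit -> 7 copies

11111110000000000000011111110000000111111100000000000000


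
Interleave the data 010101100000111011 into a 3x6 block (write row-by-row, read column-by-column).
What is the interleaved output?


Matrix:
  010101
  100000
  111011
Read columns: 011101001100001101

011101001100001101


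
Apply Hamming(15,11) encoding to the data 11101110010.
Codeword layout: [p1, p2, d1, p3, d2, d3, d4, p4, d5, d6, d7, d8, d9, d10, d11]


Parity bits: p1=0, p2=1, p3=1, p4=0

011111001110010


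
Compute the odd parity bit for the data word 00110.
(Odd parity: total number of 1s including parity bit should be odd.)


Number of 1s in data: 2
Parity bit: 1

1


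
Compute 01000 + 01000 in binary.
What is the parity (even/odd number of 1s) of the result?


01000 = 8
01000 = 8
Sum = 16 = 10000
1s count = 1

odd parity (1 ones in 10000)


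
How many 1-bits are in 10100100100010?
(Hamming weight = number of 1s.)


Counting 1s in 10100100100010

5


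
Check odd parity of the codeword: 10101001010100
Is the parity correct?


Number of 1s: 6

No, parity error (6 ones)


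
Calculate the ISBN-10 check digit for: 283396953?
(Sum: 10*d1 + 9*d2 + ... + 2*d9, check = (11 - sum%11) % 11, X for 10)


Weighted sum: 278
278 mod 11 = 3

Check digit: 8


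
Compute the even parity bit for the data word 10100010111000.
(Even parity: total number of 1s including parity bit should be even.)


Number of 1s in data: 6
Parity bit: 0

0


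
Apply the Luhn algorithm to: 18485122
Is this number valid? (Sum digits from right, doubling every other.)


Luhn sum = 34
34 mod 10 = 4

Invalid (Luhn sum mod 10 = 4)


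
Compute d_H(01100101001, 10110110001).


XOR: 11010011000
Count of 1s: 5

5


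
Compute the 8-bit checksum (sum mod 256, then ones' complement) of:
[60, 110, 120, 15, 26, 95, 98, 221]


Sum = 745 mod 256 = 233
Complement = 22

22


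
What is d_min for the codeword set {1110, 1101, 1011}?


Comparing all pairs, minimum distance: 2
Can detect 1 errors, correct 0 errors

2


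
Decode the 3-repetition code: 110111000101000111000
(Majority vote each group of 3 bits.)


Groups: 110, 111, 000, 101, 000, 111, 000
Majority votes: 1101010

1101010


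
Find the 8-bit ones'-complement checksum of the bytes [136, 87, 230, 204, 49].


Sum = 706 mod 256 = 194
Complement = 61

61


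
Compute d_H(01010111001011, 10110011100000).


XOR: 11100100101011
Count of 1s: 8

8


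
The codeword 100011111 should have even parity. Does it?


Number of 1s: 6

Yes, parity is correct (6 ones)


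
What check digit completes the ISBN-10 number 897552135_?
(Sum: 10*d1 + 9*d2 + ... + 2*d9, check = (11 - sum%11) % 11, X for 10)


Weighted sum: 315
315 mod 11 = 7

Check digit: 4


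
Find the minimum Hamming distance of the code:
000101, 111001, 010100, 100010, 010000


Comparing all pairs, minimum distance: 1
Can detect 0 errors, correct 0 errors

1


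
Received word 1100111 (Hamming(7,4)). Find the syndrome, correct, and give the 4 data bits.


Syndrome = 7: error at position 7

Data: 0110 (corrected bit 7)


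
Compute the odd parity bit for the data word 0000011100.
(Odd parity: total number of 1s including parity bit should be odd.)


Number of 1s in data: 3
Parity bit: 0

0


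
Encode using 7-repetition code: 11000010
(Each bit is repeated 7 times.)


Each bit -> 7 copies

11111111111111000000000000000000000000000011111110000000


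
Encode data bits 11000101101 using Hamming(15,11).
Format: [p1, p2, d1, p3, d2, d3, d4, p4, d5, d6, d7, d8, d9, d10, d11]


Parity bits: p1=0, p2=1, p3=0, p4=0

011010000101101


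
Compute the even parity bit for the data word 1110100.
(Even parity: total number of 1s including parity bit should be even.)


Number of 1s in data: 4
Parity bit: 0

0


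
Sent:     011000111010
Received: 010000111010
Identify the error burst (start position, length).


XOR: 001000000000

Burst at position 2, length 1


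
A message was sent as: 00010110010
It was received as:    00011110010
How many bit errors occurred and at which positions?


XOR: 00001000000

1 error(s) at position(s): 4


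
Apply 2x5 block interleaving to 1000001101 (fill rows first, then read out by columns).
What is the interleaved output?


Matrix:
  10000
  01101
Read columns: 1001010001

1001010001


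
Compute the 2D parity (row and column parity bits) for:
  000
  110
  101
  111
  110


Row parities: 00010
Column parities: 010

Row P: 00010, Col P: 010, Corner: 1


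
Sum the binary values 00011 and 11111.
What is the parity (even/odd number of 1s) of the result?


00011 = 3
11111 = 31
Sum = 34 = 100010
1s count = 2

even parity (2 ones in 100010)


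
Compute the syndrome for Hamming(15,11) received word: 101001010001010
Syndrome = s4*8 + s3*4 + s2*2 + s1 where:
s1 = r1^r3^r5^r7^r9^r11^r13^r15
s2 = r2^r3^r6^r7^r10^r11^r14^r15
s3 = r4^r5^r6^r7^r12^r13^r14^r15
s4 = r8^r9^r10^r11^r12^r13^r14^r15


s1=0, s2=1, s3=1, s4=1

Syndrome = 14 (error at position 14)


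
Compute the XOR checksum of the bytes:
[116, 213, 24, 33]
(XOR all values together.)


XOR chain: 116 ^ 213 ^ 24 ^ 33 = 152

152


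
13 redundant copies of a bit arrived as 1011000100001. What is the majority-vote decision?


Ones: 5 out of 13
Threshold: 7

0 (5/13 voted 1)


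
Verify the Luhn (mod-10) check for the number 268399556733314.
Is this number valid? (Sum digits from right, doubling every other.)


Luhn sum = 72
72 mod 10 = 2

Invalid (Luhn sum mod 10 = 2)


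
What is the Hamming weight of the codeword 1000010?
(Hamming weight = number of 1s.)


Counting 1s in 1000010

2


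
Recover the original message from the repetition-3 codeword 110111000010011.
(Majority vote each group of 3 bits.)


Groups: 110, 111, 000, 010, 011
Majority votes: 11001

11001


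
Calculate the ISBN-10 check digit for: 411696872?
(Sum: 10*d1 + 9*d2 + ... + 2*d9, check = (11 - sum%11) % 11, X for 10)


Weighted sum: 240
240 mod 11 = 9

Check digit: 2


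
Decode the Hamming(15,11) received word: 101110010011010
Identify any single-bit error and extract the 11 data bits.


Syndrome = 2: error at position 2

Data: 11000011010 (corrected bit 2)


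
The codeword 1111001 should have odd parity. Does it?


Number of 1s: 5

Yes, parity is correct (5 ones)


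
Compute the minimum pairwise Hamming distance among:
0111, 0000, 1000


Comparing all pairs, minimum distance: 1
Can detect 0 errors, correct 0 errors

1


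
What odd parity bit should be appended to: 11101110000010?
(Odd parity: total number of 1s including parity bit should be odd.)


Number of 1s in data: 7
Parity bit: 0

0


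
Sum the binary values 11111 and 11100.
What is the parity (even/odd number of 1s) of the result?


11111 = 31
11100 = 28
Sum = 59 = 111011
1s count = 5

odd parity (5 ones in 111011)


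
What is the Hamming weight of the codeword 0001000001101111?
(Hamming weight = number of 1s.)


Counting 1s in 0001000001101111

7


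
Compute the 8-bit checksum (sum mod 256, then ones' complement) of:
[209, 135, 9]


Sum = 353 mod 256 = 97
Complement = 158

158


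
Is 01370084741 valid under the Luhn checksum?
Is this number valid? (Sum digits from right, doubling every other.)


Luhn sum = 42
42 mod 10 = 2

Invalid (Luhn sum mod 10 = 2)


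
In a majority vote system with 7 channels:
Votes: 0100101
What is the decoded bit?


Ones: 3 out of 7
Threshold: 4

0 (3/7 voted 1)


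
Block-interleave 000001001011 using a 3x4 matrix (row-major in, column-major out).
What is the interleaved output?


Matrix:
  0000
  0100
  1011
Read columns: 001010001001

001010001001


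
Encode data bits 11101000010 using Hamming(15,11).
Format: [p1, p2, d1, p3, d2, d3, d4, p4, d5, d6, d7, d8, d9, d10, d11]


Parity bits: p1=1, p2=1, p3=1, p4=0

111111001000010


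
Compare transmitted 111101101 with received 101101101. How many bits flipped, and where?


XOR: 010000000

1 error(s) at position(s): 1


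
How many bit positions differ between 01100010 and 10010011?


XOR: 11110001
Count of 1s: 5

5


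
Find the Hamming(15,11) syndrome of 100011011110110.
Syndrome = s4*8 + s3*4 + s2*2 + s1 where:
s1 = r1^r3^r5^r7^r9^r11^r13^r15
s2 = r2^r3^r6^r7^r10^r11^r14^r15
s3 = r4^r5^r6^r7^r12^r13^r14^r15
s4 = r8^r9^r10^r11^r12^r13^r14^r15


s1=1, s2=0, s3=0, s4=0

Syndrome = 1 (error at position 1)


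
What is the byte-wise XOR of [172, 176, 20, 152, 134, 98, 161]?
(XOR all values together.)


XOR chain: 172 ^ 176 ^ 20 ^ 152 ^ 134 ^ 98 ^ 161 = 213

213


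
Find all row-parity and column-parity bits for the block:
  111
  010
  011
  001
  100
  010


Row parities: 110111
Column parities: 001

Row P: 110111, Col P: 001, Corner: 1


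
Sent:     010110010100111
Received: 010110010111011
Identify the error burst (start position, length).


XOR: 000000000011100

Burst at position 10, length 3


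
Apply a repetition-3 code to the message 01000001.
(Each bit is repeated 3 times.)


Each bit -> 3 copies

000111000000000000000111


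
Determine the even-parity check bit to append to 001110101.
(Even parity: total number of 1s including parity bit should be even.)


Number of 1s in data: 5
Parity bit: 1

1


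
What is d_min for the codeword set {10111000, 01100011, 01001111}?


Comparing all pairs, minimum distance: 3
Can detect 2 errors, correct 1 errors

3
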